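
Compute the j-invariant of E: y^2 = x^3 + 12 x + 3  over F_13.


Delta = -16(4 a^3 + 27 b^2) mod 13 = 11
-1728 * (4 a)^3 = -1728 * (4*12)^3 mod 13 = 1
j = 1 * 11^(-1) mod 13 = 6

j = 6 (mod 13)


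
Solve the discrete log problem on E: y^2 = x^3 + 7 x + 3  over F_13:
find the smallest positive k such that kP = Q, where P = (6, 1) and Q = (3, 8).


Enumerate multiples of P until we hit Q = (3, 8):
  1P = (6, 1)
  2P = (2, 8)
  3P = (4, 2)
  4P = (0, 9)
  5P = (3, 8)
Match found at i = 5.

k = 5


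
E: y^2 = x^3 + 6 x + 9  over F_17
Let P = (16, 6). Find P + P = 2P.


Doubling: s = (3 x1^2 + a) / (2 y1)
s = (3*16^2 + 6) / (2*6) mod 17 = 5
x3 = s^2 - 2 x1 mod 17 = 5^2 - 2*16 = 10
y3 = s (x1 - x3) - y1 mod 17 = 5 * (16 - 10) - 6 = 7

2P = (10, 7)


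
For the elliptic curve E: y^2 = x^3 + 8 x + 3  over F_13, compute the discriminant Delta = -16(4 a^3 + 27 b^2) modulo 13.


4 a^3 + 27 b^2 = 4*8^3 + 27*3^2 = 2048 + 243 = 2291
Delta = -16 * (2291) = -36656
Delta mod 13 = 4

Delta = 4 (mod 13)


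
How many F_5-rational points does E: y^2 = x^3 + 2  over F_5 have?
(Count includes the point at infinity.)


For each x in F_5, count y with y^2 = x^3 + 0 x + 2 mod 5:
  x = 2: RHS = 0, y in [0]  -> 1 point(s)
  x = 3: RHS = 4, y in [2, 3]  -> 2 point(s)
  x = 4: RHS = 1, y in [1, 4]  -> 2 point(s)
Affine points: 5. Add the point at infinity: total = 6.

#E(F_5) = 6


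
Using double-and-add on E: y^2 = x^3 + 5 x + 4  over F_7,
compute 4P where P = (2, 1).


k = 4 = 100_2 (binary, LSB first: 001)
Double-and-add from P = (2, 1):
  bit 0 = 0: acc unchanged = O
  bit 1 = 0: acc unchanged = O
  bit 2 = 1: acc = O + (2, 6) = (2, 6)

4P = (2, 6)


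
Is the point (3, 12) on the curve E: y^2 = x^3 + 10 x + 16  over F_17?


Check whether y^2 = x^3 + 10 x + 16 (mod 17) for (x, y) = (3, 12).
LHS: y^2 = 12^2 mod 17 = 8
RHS: x^3 + 10 x + 16 = 3^3 + 10*3 + 16 mod 17 = 5
LHS != RHS

No, not on the curve


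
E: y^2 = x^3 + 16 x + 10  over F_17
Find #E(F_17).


For each x in F_17, count y with y^2 = x^3 + 16 x + 10 mod 17:
  x = 2: RHS = 16, y in [4, 13]  -> 2 point(s)
  x = 3: RHS = 0, y in [0]  -> 1 point(s)
  x = 4: RHS = 2, y in [6, 11]  -> 2 point(s)
  x = 6: RHS = 16, y in [4, 13]  -> 2 point(s)
  x = 8: RHS = 4, y in [2, 15]  -> 2 point(s)
  x = 9: RHS = 16, y in [4, 13]  -> 2 point(s)
  x = 11: RHS = 4, y in [2, 15]  -> 2 point(s)
  x = 12: RHS = 9, y in [3, 14]  -> 2 point(s)
  x = 13: RHS = 1, y in [1, 16]  -> 2 point(s)
  x = 15: RHS = 4, y in [2, 15]  -> 2 point(s)
Affine points: 19. Add the point at infinity: total = 20.

#E(F_17) = 20


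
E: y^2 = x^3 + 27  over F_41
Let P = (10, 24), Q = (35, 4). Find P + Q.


P != Q, so use the chord formula.
s = (y2 - y1) / (x2 - x1) = (21) / (25) mod 41 = 32
x3 = s^2 - x1 - x2 mod 41 = 32^2 - 10 - 35 = 36
y3 = s (x1 - x3) - y1 mod 41 = 32 * (10 - 36) - 24 = 5

P + Q = (36, 5)


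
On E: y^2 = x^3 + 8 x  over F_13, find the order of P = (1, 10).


Compute successive multiples of P until we hit O:
  1P = (1, 10)
  2P = (1, 3)
  3P = O

ord(P) = 3


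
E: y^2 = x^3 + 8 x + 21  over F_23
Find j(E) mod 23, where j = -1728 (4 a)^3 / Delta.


Delta = -16(4 a^3 + 27 b^2) mod 23 = 4
-1728 * (4 a)^3 = -1728 * (4*8)^3 mod 23 = 21
j = 21 * 4^(-1) mod 23 = 11

j = 11 (mod 23)


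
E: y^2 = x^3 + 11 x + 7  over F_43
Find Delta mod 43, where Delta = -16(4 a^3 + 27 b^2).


4 a^3 + 27 b^2 = 4*11^3 + 27*7^2 = 5324 + 1323 = 6647
Delta = -16 * (6647) = -106352
Delta mod 43 = 30

Delta = 30 (mod 43)


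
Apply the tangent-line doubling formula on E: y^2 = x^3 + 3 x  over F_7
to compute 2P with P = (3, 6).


Doubling: s = (3 x1^2 + a) / (2 y1)
s = (3*3^2 + 3) / (2*6) mod 7 = 6
x3 = s^2 - 2 x1 mod 7 = 6^2 - 2*3 = 2
y3 = s (x1 - x3) - y1 mod 7 = 6 * (3 - 2) - 6 = 0

2P = (2, 0)


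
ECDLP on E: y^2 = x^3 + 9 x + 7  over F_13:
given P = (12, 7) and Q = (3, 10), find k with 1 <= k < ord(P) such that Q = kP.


Enumerate multiples of P until we hit Q = (3, 10):
  1P = (12, 7)
  2P = (3, 10)
Match found at i = 2.

k = 2


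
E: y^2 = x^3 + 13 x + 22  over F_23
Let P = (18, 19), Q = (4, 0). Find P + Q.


P != Q, so use the chord formula.
s = (y2 - y1) / (x2 - x1) = (4) / (9) mod 23 = 3
x3 = s^2 - x1 - x2 mod 23 = 3^2 - 18 - 4 = 10
y3 = s (x1 - x3) - y1 mod 23 = 3 * (18 - 10) - 19 = 5

P + Q = (10, 5)


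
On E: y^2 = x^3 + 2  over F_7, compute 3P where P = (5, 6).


k = 3 = 11_2 (binary, LSB first: 11)
Double-and-add from P = (5, 6):
  bit 0 = 1: acc = O + (5, 6) = (5, 6)
  bit 1 = 1: acc = (5, 6) + (5, 1) = O

3P = O


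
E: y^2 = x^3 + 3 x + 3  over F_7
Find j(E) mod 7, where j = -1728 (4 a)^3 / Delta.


Delta = -16(4 a^3 + 27 b^2) mod 7 = 5
-1728 * (4 a)^3 = -1728 * (4*3)^3 mod 7 = 6
j = 6 * 5^(-1) mod 7 = 4

j = 4 (mod 7)


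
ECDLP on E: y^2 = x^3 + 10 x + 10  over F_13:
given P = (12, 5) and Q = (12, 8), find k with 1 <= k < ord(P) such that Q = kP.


Enumerate multiples of P until we hit Q = (12, 8):
  1P = (12, 5)
  2P = (2, 8)
  3P = (0, 7)
  4P = (5, 9)
  5P = (8, 2)
  6P = (9, 7)
  7P = (4, 7)
  8P = (6, 0)
  9P = (4, 6)
  10P = (9, 6)
  11P = (8, 11)
  12P = (5, 4)
  13P = (0, 6)
  14P = (2, 5)
  15P = (12, 8)
Match found at i = 15.

k = 15


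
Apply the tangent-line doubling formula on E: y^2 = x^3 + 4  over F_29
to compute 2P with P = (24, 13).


Doubling: s = (3 x1^2 + a) / (2 y1)
s = (3*24^2 + 0) / (2*13) mod 29 = 4
x3 = s^2 - 2 x1 mod 29 = 4^2 - 2*24 = 26
y3 = s (x1 - x3) - y1 mod 29 = 4 * (24 - 26) - 13 = 8

2P = (26, 8)


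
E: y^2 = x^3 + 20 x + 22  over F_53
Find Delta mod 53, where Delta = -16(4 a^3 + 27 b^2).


4 a^3 + 27 b^2 = 4*20^3 + 27*22^2 = 32000 + 13068 = 45068
Delta = -16 * (45068) = -721088
Delta mod 53 = 30

Delta = 30 (mod 53)


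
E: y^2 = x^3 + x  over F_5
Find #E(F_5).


For each x in F_5, count y with y^2 = x^3 + 1 x + 0 mod 5:
  x = 0: RHS = 0, y in [0]  -> 1 point(s)
  x = 2: RHS = 0, y in [0]  -> 1 point(s)
  x = 3: RHS = 0, y in [0]  -> 1 point(s)
Affine points: 3. Add the point at infinity: total = 4.

#E(F_5) = 4


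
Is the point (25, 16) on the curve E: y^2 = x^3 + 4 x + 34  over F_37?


Check whether y^2 = x^3 + 4 x + 34 (mod 37) for (x, y) = (25, 16).
LHS: y^2 = 16^2 mod 37 = 34
RHS: x^3 + 4 x + 34 = 25^3 + 4*25 + 34 mod 37 = 34
LHS = RHS

Yes, on the curve


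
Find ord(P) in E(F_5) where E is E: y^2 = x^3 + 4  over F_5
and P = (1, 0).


Compute successive multiples of P until we hit O:
  1P = (1, 0)
  2P = O

ord(P) = 2


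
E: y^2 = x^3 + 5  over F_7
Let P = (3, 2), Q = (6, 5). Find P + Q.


P != Q, so use the chord formula.
s = (y2 - y1) / (x2 - x1) = (3) / (3) mod 7 = 1
x3 = s^2 - x1 - x2 mod 7 = 1^2 - 3 - 6 = 6
y3 = s (x1 - x3) - y1 mod 7 = 1 * (3 - 6) - 2 = 2

P + Q = (6, 2)


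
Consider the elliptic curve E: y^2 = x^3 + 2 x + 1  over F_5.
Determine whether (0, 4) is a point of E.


Check whether y^2 = x^3 + 2 x + 1 (mod 5) for (x, y) = (0, 4).
LHS: y^2 = 4^2 mod 5 = 1
RHS: x^3 + 2 x + 1 = 0^3 + 2*0 + 1 mod 5 = 1
LHS = RHS

Yes, on the curve


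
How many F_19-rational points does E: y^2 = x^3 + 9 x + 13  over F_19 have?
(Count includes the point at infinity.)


For each x in F_19, count y with y^2 = x^3 + 9 x + 13 mod 19:
  x = 1: RHS = 4, y in [2, 17]  -> 2 point(s)
  x = 2: RHS = 1, y in [1, 18]  -> 2 point(s)
  x = 6: RHS = 17, y in [6, 13]  -> 2 point(s)
  x = 7: RHS = 1, y in [1, 18]  -> 2 point(s)
  x = 9: RHS = 6, y in [5, 14]  -> 2 point(s)
  x = 10: RHS = 1, y in [1, 18]  -> 2 point(s)
  x = 12: RHS = 6, y in [5, 14]  -> 2 point(s)
  x = 13: RHS = 9, y in [3, 16]  -> 2 point(s)
  x = 16: RHS = 16, y in [4, 15]  -> 2 point(s)
  x = 17: RHS = 6, y in [5, 14]  -> 2 point(s)
Affine points: 20. Add the point at infinity: total = 21.

#E(F_19) = 21


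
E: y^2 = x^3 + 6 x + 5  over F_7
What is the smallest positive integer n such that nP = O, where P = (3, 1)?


Compute successive multiples of P until we hit O:
  1P = (3, 1)
  2P = (2, 5)
  3P = (4, 3)
  4P = (4, 4)
  5P = (2, 2)
  6P = (3, 6)
  7P = O

ord(P) = 7


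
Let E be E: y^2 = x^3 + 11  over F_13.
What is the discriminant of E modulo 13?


4 a^3 + 27 b^2 = 4*0^3 + 27*11^2 = 0 + 3267 = 3267
Delta = -16 * (3267) = -52272
Delta mod 13 = 1

Delta = 1 (mod 13)


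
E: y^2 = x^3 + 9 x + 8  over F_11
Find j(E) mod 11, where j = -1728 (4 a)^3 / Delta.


Delta = -16(4 a^3 + 27 b^2) mod 11 = 1
-1728 * (4 a)^3 = -1728 * (4*9)^3 mod 11 = 6
j = 6 * 1^(-1) mod 11 = 6

j = 6 (mod 11)


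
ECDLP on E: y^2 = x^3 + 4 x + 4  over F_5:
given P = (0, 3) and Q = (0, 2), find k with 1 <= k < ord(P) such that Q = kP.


Enumerate multiples of P until we hit Q = (0, 2):
  1P = (0, 3)
  2P = (1, 3)
  3P = (4, 2)
  4P = (2, 0)
  5P = (4, 3)
  6P = (1, 2)
  7P = (0, 2)
Match found at i = 7.

k = 7


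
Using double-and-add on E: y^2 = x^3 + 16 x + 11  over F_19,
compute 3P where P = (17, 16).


k = 3 = 11_2 (binary, LSB first: 11)
Double-and-add from P = (17, 16):
  bit 0 = 1: acc = O + (17, 16) = (17, 16)
  bit 1 = 1: acc = (17, 16) + (11, 13) = (15, 4)

3P = (15, 4)


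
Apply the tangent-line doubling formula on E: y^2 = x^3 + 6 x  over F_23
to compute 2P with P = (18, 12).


Doubling: s = (3 x1^2 + a) / (2 y1)
s = (3*18^2 + 6) / (2*12) mod 23 = 12
x3 = s^2 - 2 x1 mod 23 = 12^2 - 2*18 = 16
y3 = s (x1 - x3) - y1 mod 23 = 12 * (18 - 16) - 12 = 12

2P = (16, 12)


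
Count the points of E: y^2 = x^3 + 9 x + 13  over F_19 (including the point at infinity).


For each x in F_19, count y with y^2 = x^3 + 9 x + 13 mod 19:
  x = 1: RHS = 4, y in [2, 17]  -> 2 point(s)
  x = 2: RHS = 1, y in [1, 18]  -> 2 point(s)
  x = 6: RHS = 17, y in [6, 13]  -> 2 point(s)
  x = 7: RHS = 1, y in [1, 18]  -> 2 point(s)
  x = 9: RHS = 6, y in [5, 14]  -> 2 point(s)
  x = 10: RHS = 1, y in [1, 18]  -> 2 point(s)
  x = 12: RHS = 6, y in [5, 14]  -> 2 point(s)
  x = 13: RHS = 9, y in [3, 16]  -> 2 point(s)
  x = 16: RHS = 16, y in [4, 15]  -> 2 point(s)
  x = 17: RHS = 6, y in [5, 14]  -> 2 point(s)
Affine points: 20. Add the point at infinity: total = 21.

#E(F_19) = 21


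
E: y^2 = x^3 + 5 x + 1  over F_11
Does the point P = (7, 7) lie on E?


Check whether y^2 = x^3 + 5 x + 1 (mod 11) for (x, y) = (7, 7).
LHS: y^2 = 7^2 mod 11 = 5
RHS: x^3 + 5 x + 1 = 7^3 + 5*7 + 1 mod 11 = 5
LHS = RHS

Yes, on the curve


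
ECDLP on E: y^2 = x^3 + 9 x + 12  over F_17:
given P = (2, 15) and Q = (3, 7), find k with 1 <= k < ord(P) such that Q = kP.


Enumerate multiples of P until we hit Q = (3, 7):
  1P = (2, 15)
  2P = (14, 14)
  3P = (16, 6)
  4P = (8, 1)
  5P = (3, 10)
  6P = (3, 7)
Match found at i = 6.

k = 6


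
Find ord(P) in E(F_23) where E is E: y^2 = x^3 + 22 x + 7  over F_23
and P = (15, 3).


Compute successive multiples of P until we hit O:
  1P = (15, 3)
  2P = (18, 5)
  3P = (16, 4)
  4P = (16, 19)
  5P = (18, 18)
  6P = (15, 20)
  7P = O

ord(P) = 7


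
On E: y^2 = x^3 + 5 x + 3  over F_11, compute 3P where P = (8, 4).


k = 3 = 11_2 (binary, LSB first: 11)
Double-and-add from P = (8, 4):
  bit 0 = 1: acc = O + (8, 4) = (8, 4)
  bit 1 = 1: acc = (8, 4) + (0, 6) = (1, 8)

3P = (1, 8)


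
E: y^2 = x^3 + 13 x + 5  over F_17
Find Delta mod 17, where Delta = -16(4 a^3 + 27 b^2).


4 a^3 + 27 b^2 = 4*13^3 + 27*5^2 = 8788 + 675 = 9463
Delta = -16 * (9463) = -151408
Delta mod 17 = 11

Delta = 11 (mod 17)


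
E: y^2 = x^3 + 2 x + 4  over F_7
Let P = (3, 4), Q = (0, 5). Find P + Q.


P != Q, so use the chord formula.
s = (y2 - y1) / (x2 - x1) = (1) / (4) mod 7 = 2
x3 = s^2 - x1 - x2 mod 7 = 2^2 - 3 - 0 = 1
y3 = s (x1 - x3) - y1 mod 7 = 2 * (3 - 1) - 4 = 0

P + Q = (1, 0)


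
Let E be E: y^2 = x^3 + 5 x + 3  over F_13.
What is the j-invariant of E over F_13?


Delta = -16(4 a^3 + 27 b^2) mod 13 = 7
-1728 * (4 a)^3 = -1728 * (4*5)^3 mod 13 = 5
j = 5 * 7^(-1) mod 13 = 10

j = 10 (mod 13)


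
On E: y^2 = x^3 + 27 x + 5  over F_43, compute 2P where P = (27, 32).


Doubling: s = (3 x1^2 + a) / (2 y1)
s = (3*27^2 + 27) / (2*32) mod 43 = 1
x3 = s^2 - 2 x1 mod 43 = 1^2 - 2*27 = 33
y3 = s (x1 - x3) - y1 mod 43 = 1 * (27 - 33) - 32 = 5

2P = (33, 5)


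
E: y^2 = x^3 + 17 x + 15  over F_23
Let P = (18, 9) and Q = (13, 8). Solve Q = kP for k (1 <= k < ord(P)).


Enumerate multiples of P until we hit Q = (13, 8):
  1P = (18, 9)
  2P = (10, 14)
  3P = (13, 8)
Match found at i = 3.

k = 3


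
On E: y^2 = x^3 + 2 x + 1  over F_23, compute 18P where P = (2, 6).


k = 18 = 10010_2 (binary, LSB first: 01001)
Double-and-add from P = (2, 6):
  bit 0 = 0: acc unchanged = O
  bit 1 = 1: acc = O + (21, 14) = (21, 14)
  bit 2 = 0: acc unchanged = (21, 14)
  bit 3 = 0: acc unchanged = (21, 14)
  bit 4 = 1: acc = (21, 14) + (14, 6) = (17, 7)

18P = (17, 7)


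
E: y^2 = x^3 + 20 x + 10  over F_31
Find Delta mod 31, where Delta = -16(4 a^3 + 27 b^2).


4 a^3 + 27 b^2 = 4*20^3 + 27*10^2 = 32000 + 2700 = 34700
Delta = -16 * (34700) = -555200
Delta mod 31 = 10

Delta = 10 (mod 31)


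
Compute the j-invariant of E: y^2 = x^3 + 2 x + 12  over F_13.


Delta = -16(4 a^3 + 27 b^2) mod 13 = 5
-1728 * (4 a)^3 = -1728 * (4*2)^3 mod 13 = 5
j = 5 * 5^(-1) mod 13 = 1

j = 1 (mod 13)


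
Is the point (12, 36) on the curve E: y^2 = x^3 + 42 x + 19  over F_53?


Check whether y^2 = x^3 + 42 x + 19 (mod 53) for (x, y) = (12, 36).
LHS: y^2 = 36^2 mod 53 = 24
RHS: x^3 + 42 x + 19 = 12^3 + 42*12 + 19 mod 53 = 25
LHS != RHS

No, not on the curve


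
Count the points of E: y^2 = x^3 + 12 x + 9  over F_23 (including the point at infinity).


For each x in F_23, count y with y^2 = x^3 + 12 x + 9 mod 23:
  x = 0: RHS = 9, y in [3, 20]  -> 2 point(s)
  x = 2: RHS = 18, y in [8, 15]  -> 2 point(s)
  x = 3: RHS = 3, y in [7, 16]  -> 2 point(s)
  x = 4: RHS = 6, y in [11, 12]  -> 2 point(s)
  x = 9: RHS = 18, y in [8, 15]  -> 2 point(s)
  x = 10: RHS = 2, y in [5, 18]  -> 2 point(s)
  x = 11: RHS = 0, y in [0]  -> 1 point(s)
  x = 12: RHS = 18, y in [8, 15]  -> 2 point(s)
  x = 13: RHS = 16, y in [4, 19]  -> 2 point(s)
  x = 14: RHS = 0, y in [0]  -> 1 point(s)
  x = 18: RHS = 8, y in [10, 13]  -> 2 point(s)
  x = 19: RHS = 12, y in [9, 14]  -> 2 point(s)
  x = 21: RHS = 0, y in [0]  -> 1 point(s)
Affine points: 23. Add the point at infinity: total = 24.

#E(F_23) = 24


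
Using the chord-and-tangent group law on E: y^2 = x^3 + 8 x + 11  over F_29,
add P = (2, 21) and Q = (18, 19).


P != Q, so use the chord formula.
s = (y2 - y1) / (x2 - x1) = (27) / (16) mod 29 = 18
x3 = s^2 - x1 - x2 mod 29 = 18^2 - 2 - 18 = 14
y3 = s (x1 - x3) - y1 mod 29 = 18 * (2 - 14) - 21 = 24

P + Q = (14, 24)


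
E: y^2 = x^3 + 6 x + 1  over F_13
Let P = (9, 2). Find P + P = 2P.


Doubling: s = (3 x1^2 + a) / (2 y1)
s = (3*9^2 + 6) / (2*2) mod 13 = 7
x3 = s^2 - 2 x1 mod 13 = 7^2 - 2*9 = 5
y3 = s (x1 - x3) - y1 mod 13 = 7 * (9 - 5) - 2 = 0

2P = (5, 0)


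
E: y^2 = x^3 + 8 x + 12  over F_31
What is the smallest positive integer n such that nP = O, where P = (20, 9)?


Compute successive multiples of P until we hit O:
  1P = (20, 9)
  2P = (11, 6)
  3P = (7, 16)
  4P = (23, 26)
  5P = (27, 3)
  6P = (17, 15)
  7P = (29, 9)
  8P = (13, 22)
  ... (continuing to 41P)
  41P = O

ord(P) = 41


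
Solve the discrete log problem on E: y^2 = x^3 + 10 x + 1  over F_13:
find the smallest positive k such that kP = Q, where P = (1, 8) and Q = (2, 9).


Enumerate multiples of P until we hit Q = (2, 9):
  1P = (1, 8)
  2P = (11, 5)
  3P = (2, 4)
  4P = (0, 1)
  5P = (9, 1)
  6P = (6, 11)
  7P = (10, 10)
  8P = (12, 4)
  9P = (4, 12)
  10P = (4, 1)
  11P = (12, 9)
  12P = (10, 3)
  13P = (6, 2)
  14P = (9, 12)
  15P = (0, 12)
  16P = (2, 9)
Match found at i = 16.

k = 16


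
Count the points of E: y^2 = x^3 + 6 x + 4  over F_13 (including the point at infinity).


For each x in F_13, count y with y^2 = x^3 + 6 x + 4 mod 13:
  x = 0: RHS = 4, y in [2, 11]  -> 2 point(s)
  x = 3: RHS = 10, y in [6, 7]  -> 2 point(s)
  x = 4: RHS = 1, y in [1, 12]  -> 2 point(s)
  x = 5: RHS = 3, y in [4, 9]  -> 2 point(s)
  x = 6: RHS = 9, y in [3, 10]  -> 2 point(s)
  x = 7: RHS = 12, y in [5, 8]  -> 2 point(s)
  x = 11: RHS = 10, y in [6, 7]  -> 2 point(s)
  x = 12: RHS = 10, y in [6, 7]  -> 2 point(s)
Affine points: 16. Add the point at infinity: total = 17.

#E(F_13) = 17


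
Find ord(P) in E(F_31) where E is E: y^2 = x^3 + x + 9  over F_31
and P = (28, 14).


Compute successive multiples of P until we hit O:
  1P = (28, 14)
  2P = (7, 7)
  3P = (3, 15)
  4P = (25, 2)
  5P = (25, 29)
  6P = (3, 16)
  7P = (7, 24)
  8P = (28, 17)
  ... (continuing to 9P)
  9P = O

ord(P) = 9


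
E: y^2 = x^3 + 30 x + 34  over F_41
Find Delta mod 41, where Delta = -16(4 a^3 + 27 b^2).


4 a^3 + 27 b^2 = 4*30^3 + 27*34^2 = 108000 + 31212 = 139212
Delta = -16 * (139212) = -2227392
Delta mod 41 = 15

Delta = 15 (mod 41)


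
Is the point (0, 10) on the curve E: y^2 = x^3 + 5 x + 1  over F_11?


Check whether y^2 = x^3 + 5 x + 1 (mod 11) for (x, y) = (0, 10).
LHS: y^2 = 10^2 mod 11 = 1
RHS: x^3 + 5 x + 1 = 0^3 + 5*0 + 1 mod 11 = 1
LHS = RHS

Yes, on the curve


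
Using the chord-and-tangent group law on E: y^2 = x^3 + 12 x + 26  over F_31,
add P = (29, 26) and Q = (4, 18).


P != Q, so use the chord formula.
s = (y2 - y1) / (x2 - x1) = (23) / (6) mod 31 = 9
x3 = s^2 - x1 - x2 mod 31 = 9^2 - 29 - 4 = 17
y3 = s (x1 - x3) - y1 mod 31 = 9 * (29 - 17) - 26 = 20

P + Q = (17, 20)


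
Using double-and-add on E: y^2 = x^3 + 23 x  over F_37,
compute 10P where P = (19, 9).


k = 10 = 1010_2 (binary, LSB first: 0101)
Double-and-add from P = (19, 9):
  bit 0 = 0: acc unchanged = O
  bit 1 = 1: acc = O + (26, 9) = (26, 9)
  bit 2 = 0: acc unchanged = (26, 9)
  bit 3 = 1: acc = (26, 9) + (28, 10) = (11, 17)

10P = (11, 17)


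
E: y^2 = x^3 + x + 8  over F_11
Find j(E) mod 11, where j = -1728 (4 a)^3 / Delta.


Delta = -16(4 a^3 + 27 b^2) mod 11 = 8
-1728 * (4 a)^3 = -1728 * (4*1)^3 mod 11 = 2
j = 2 * 8^(-1) mod 11 = 3

j = 3 (mod 11)


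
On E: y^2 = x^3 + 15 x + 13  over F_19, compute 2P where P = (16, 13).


Doubling: s = (3 x1^2 + a) / (2 y1)
s = (3*16^2 + 15) / (2*13) mod 19 = 6
x3 = s^2 - 2 x1 mod 19 = 6^2 - 2*16 = 4
y3 = s (x1 - x3) - y1 mod 19 = 6 * (16 - 4) - 13 = 2

2P = (4, 2)


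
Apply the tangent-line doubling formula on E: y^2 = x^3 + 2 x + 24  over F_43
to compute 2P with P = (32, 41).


Doubling: s = (3 x1^2 + a) / (2 y1)
s = (3*32^2 + 2) / (2*41) mod 43 = 27
x3 = s^2 - 2 x1 mod 43 = 27^2 - 2*32 = 20
y3 = s (x1 - x3) - y1 mod 43 = 27 * (32 - 20) - 41 = 25

2P = (20, 25)


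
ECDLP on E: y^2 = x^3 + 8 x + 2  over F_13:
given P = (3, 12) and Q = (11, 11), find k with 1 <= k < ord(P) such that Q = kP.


Enumerate multiples of P until we hit Q = (11, 11):
  1P = (3, 12)
  2P = (11, 11)
Match found at i = 2.

k = 2


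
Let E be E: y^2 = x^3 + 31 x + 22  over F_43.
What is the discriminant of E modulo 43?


4 a^3 + 27 b^2 = 4*31^3 + 27*22^2 = 119164 + 13068 = 132232
Delta = -16 * (132232) = -2115712
Delta mod 43 = 17

Delta = 17 (mod 43)


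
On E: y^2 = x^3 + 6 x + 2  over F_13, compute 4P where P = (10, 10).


k = 4 = 100_2 (binary, LSB first: 001)
Double-and-add from P = (10, 10):
  bit 0 = 0: acc unchanged = O
  bit 1 = 0: acc unchanged = O
  bit 2 = 1: acc = O + (8, 4) = (8, 4)

4P = (8, 4)


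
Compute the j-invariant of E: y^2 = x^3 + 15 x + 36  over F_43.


Delta = -16(4 a^3 + 27 b^2) mod 43 = 20
-1728 * (4 a)^3 = -1728 * (4*15)^3 mod 43 = 41
j = 41 * 20^(-1) mod 43 = 30

j = 30 (mod 43)


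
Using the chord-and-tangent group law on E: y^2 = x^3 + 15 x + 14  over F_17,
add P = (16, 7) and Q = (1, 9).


P != Q, so use the chord formula.
s = (y2 - y1) / (x2 - x1) = (2) / (2) mod 17 = 1
x3 = s^2 - x1 - x2 mod 17 = 1^2 - 16 - 1 = 1
y3 = s (x1 - x3) - y1 mod 17 = 1 * (16 - 1) - 7 = 8

P + Q = (1, 8)


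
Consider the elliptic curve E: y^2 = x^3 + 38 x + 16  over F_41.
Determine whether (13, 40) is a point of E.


Check whether y^2 = x^3 + 38 x + 16 (mod 41) for (x, y) = (13, 40).
LHS: y^2 = 40^2 mod 41 = 1
RHS: x^3 + 38 x + 16 = 13^3 + 38*13 + 16 mod 41 = 1
LHS = RHS

Yes, on the curve


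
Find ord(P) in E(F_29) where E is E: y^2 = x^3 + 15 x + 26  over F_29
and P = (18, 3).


Compute successive multiples of P until we hit O:
  1P = (18, 3)
  2P = (18, 26)
  3P = O

ord(P) = 3


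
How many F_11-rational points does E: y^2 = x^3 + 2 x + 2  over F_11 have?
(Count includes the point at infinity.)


For each x in F_11, count y with y^2 = x^3 + 2 x + 2 mod 11:
  x = 1: RHS = 5, y in [4, 7]  -> 2 point(s)
  x = 2: RHS = 3, y in [5, 6]  -> 2 point(s)
  x = 5: RHS = 5, y in [4, 7]  -> 2 point(s)
  x = 9: RHS = 1, y in [1, 10]  -> 2 point(s)
Affine points: 8. Add the point at infinity: total = 9.

#E(F_11) = 9


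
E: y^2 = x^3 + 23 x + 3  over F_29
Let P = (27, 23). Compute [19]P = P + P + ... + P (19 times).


k = 19 = 10011_2 (binary, LSB first: 11001)
Double-and-add from P = (27, 23):
  bit 0 = 1: acc = O + (27, 23) = (27, 23)
  bit 1 = 1: acc = (27, 23) + (26, 20) = (14, 16)
  bit 2 = 0: acc unchanged = (14, 16)
  bit 3 = 0: acc unchanged = (14, 16)
  bit 4 = 1: acc = (14, 16) + (12, 21) = (2, 12)

19P = (2, 12)


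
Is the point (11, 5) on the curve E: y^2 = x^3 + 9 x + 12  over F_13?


Check whether y^2 = x^3 + 9 x + 12 (mod 13) for (x, y) = (11, 5).
LHS: y^2 = 5^2 mod 13 = 12
RHS: x^3 + 9 x + 12 = 11^3 + 9*11 + 12 mod 13 = 12
LHS = RHS

Yes, on the curve


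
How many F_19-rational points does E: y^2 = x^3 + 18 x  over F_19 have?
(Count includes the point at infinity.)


For each x in F_19, count y with y^2 = x^3 + 18 x + 0 mod 19:
  x = 0: RHS = 0, y in [0]  -> 1 point(s)
  x = 1: RHS = 0, y in [0]  -> 1 point(s)
  x = 2: RHS = 6, y in [5, 14]  -> 2 point(s)
  x = 3: RHS = 5, y in [9, 10]  -> 2 point(s)
  x = 5: RHS = 6, y in [5, 14]  -> 2 point(s)
  x = 6: RHS = 1, y in [1, 18]  -> 2 point(s)
  x = 9: RHS = 17, y in [6, 13]  -> 2 point(s)
  x = 11: RHS = 9, y in [3, 16]  -> 2 point(s)
  x = 12: RHS = 6, y in [5, 14]  -> 2 point(s)
  x = 15: RHS = 16, y in [4, 15]  -> 2 point(s)
  x = 18: RHS = 0, y in [0]  -> 1 point(s)
Affine points: 19. Add the point at infinity: total = 20.

#E(F_19) = 20


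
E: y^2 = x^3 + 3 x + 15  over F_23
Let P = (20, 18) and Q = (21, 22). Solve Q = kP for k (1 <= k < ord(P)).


Enumerate multiples of P until we hit Q = (21, 22):
  1P = (20, 18)
  2P = (15, 13)
  3P = (12, 13)
  4P = (9, 9)
  5P = (19, 10)
  6P = (2, 11)
  7P = (14, 15)
  8P = (18, 6)
  9P = (21, 22)
Match found at i = 9.

k = 9


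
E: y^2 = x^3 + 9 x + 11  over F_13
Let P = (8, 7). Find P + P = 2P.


Doubling: s = (3 x1^2 + a) / (2 y1)
s = (3*8^2 + 9) / (2*7) mod 13 = 6
x3 = s^2 - 2 x1 mod 13 = 6^2 - 2*8 = 7
y3 = s (x1 - x3) - y1 mod 13 = 6 * (8 - 7) - 7 = 12

2P = (7, 12)


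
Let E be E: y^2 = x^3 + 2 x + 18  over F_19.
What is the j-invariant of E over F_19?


Delta = -16(4 a^3 + 27 b^2) mod 19 = 6
-1728 * (4 a)^3 = -1728 * (4*2)^3 mod 19 = 18
j = 18 * 6^(-1) mod 19 = 3

j = 3 (mod 19)


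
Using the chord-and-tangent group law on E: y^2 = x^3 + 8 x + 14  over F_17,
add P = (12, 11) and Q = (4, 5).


P != Q, so use the chord formula.
s = (y2 - y1) / (x2 - x1) = (11) / (9) mod 17 = 5
x3 = s^2 - x1 - x2 mod 17 = 5^2 - 12 - 4 = 9
y3 = s (x1 - x3) - y1 mod 17 = 5 * (12 - 9) - 11 = 4

P + Q = (9, 4)


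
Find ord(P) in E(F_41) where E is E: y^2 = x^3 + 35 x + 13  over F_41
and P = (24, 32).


Compute successive multiples of P until we hit O:
  1P = (24, 32)
  2P = (34, 9)
  3P = (1, 34)
  4P = (15, 10)
  5P = (10, 25)
  6P = (38, 2)
  7P = (2, 38)
  8P = (31, 37)
  ... (continuing to 20P)
  20P = O

ord(P) = 20


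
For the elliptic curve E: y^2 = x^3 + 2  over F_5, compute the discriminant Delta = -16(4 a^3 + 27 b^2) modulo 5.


4 a^3 + 27 b^2 = 4*0^3 + 27*2^2 = 0 + 108 = 108
Delta = -16 * (108) = -1728
Delta mod 5 = 2

Delta = 2 (mod 5)


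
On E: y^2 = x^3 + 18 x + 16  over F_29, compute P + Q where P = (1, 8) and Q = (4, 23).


P != Q, so use the chord formula.
s = (y2 - y1) / (x2 - x1) = (15) / (3) mod 29 = 5
x3 = s^2 - x1 - x2 mod 29 = 5^2 - 1 - 4 = 20
y3 = s (x1 - x3) - y1 mod 29 = 5 * (1 - 20) - 8 = 13

P + Q = (20, 13)


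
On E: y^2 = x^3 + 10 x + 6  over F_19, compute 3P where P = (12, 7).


k = 3 = 11_2 (binary, LSB first: 11)
Double-and-add from P = (12, 7):
  bit 0 = 1: acc = O + (12, 7) = (12, 7)
  bit 1 = 1: acc = (12, 7) + (15, 15) = (16, 14)

3P = (16, 14)


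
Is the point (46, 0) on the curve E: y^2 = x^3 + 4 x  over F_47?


Check whether y^2 = x^3 + 4 x + 0 (mod 47) for (x, y) = (46, 0).
LHS: y^2 = 0^2 mod 47 = 0
RHS: x^3 + 4 x + 0 = 46^3 + 4*46 + 0 mod 47 = 42
LHS != RHS

No, not on the curve


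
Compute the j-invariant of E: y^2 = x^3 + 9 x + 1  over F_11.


Delta = -16(4 a^3 + 27 b^2) mod 11 = 3
-1728 * (4 a)^3 = -1728 * (4*9)^3 mod 11 = 6
j = 6 * 3^(-1) mod 11 = 2

j = 2 (mod 11)


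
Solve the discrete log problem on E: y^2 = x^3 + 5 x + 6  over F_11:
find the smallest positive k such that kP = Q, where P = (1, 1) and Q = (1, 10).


Enumerate multiples of P until we hit Q = (1, 10):
  1P = (1, 1)
  2P = (3, 2)
  3P = (10, 0)
  4P = (3, 9)
  5P = (1, 10)
Match found at i = 5.

k = 5


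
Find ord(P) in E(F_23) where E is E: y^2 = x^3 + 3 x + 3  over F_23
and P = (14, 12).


Compute successive multiples of P until we hit O:
  1P = (14, 12)
  2P = (21, 14)
  3P = (20, 6)
  4P = (13, 10)
  5P = (0, 16)
  6P = (18, 22)
  7P = (3, 4)
  8P = (9, 0)
  ... (continuing to 16P)
  16P = O

ord(P) = 16


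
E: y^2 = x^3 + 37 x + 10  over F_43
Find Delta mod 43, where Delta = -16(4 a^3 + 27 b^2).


4 a^3 + 27 b^2 = 4*37^3 + 27*10^2 = 202612 + 2700 = 205312
Delta = -16 * (205312) = -3284992
Delta mod 43 = 36

Delta = 36 (mod 43)


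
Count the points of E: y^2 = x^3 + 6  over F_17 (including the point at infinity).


For each x in F_17, count y with y^2 = x^3 + 0 x + 6 mod 17:
  x = 3: RHS = 16, y in [4, 13]  -> 2 point(s)
  x = 4: RHS = 2, y in [6, 11]  -> 2 point(s)
  x = 6: RHS = 1, y in [1, 16]  -> 2 point(s)
  x = 7: RHS = 9, y in [3, 14]  -> 2 point(s)
  x = 8: RHS = 8, y in [5, 12]  -> 2 point(s)
  x = 9: RHS = 4, y in [2, 15]  -> 2 point(s)
  x = 12: RHS = 0, y in [0]  -> 1 point(s)
  x = 14: RHS = 13, y in [8, 9]  -> 2 point(s)
  x = 15: RHS = 15, y in [7, 10]  -> 2 point(s)
Affine points: 17. Add the point at infinity: total = 18.

#E(F_17) = 18


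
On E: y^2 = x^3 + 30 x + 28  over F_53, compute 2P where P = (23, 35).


Doubling: s = (3 x1^2 + a) / (2 y1)
s = (3*23^2 + 30) / (2*35) mod 53 = 39
x3 = s^2 - 2 x1 mod 53 = 39^2 - 2*23 = 44
y3 = s (x1 - x3) - y1 mod 53 = 39 * (23 - 44) - 35 = 47

2P = (44, 47)


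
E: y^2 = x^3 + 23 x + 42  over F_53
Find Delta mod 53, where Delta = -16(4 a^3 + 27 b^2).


4 a^3 + 27 b^2 = 4*23^3 + 27*42^2 = 48668 + 47628 = 96296
Delta = -16 * (96296) = -1540736
Delta mod 53 = 27

Delta = 27 (mod 53)


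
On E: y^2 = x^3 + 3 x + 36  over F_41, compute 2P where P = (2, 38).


Doubling: s = (3 x1^2 + a) / (2 y1)
s = (3*2^2 + 3) / (2*38) mod 41 = 18
x3 = s^2 - 2 x1 mod 41 = 18^2 - 2*2 = 33
y3 = s (x1 - x3) - y1 mod 41 = 18 * (2 - 33) - 38 = 19

2P = (33, 19)


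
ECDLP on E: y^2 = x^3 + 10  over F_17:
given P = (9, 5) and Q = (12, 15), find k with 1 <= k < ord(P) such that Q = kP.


Enumerate multiples of P until we hit Q = (12, 15):
  1P = (9, 5)
  2P = (12, 2)
  3P = (14, 0)
  4P = (12, 15)
Match found at i = 4.

k = 4


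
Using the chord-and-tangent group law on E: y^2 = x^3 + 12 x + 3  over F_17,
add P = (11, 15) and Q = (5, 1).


P != Q, so use the chord formula.
s = (y2 - y1) / (x2 - x1) = (3) / (11) mod 17 = 8
x3 = s^2 - x1 - x2 mod 17 = 8^2 - 11 - 5 = 14
y3 = s (x1 - x3) - y1 mod 17 = 8 * (11 - 14) - 15 = 12

P + Q = (14, 12)


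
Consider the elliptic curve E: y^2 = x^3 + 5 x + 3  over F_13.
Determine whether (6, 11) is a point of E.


Check whether y^2 = x^3 + 5 x + 3 (mod 13) for (x, y) = (6, 11).
LHS: y^2 = 11^2 mod 13 = 4
RHS: x^3 + 5 x + 3 = 6^3 + 5*6 + 3 mod 13 = 2
LHS != RHS

No, not on the curve


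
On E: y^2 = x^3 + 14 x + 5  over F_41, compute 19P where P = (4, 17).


k = 19 = 10011_2 (binary, LSB first: 11001)
Double-and-add from P = (4, 17):
  bit 0 = 1: acc = O + (4, 17) = (4, 17)
  bit 1 = 1: acc = (4, 17) + (1, 15) = (0, 13)
  bit 2 = 0: acc unchanged = (0, 13)
  bit 3 = 0: acc unchanged = (0, 13)
  bit 4 = 1: acc = (0, 13) + (33, 18) = (18, 29)

19P = (18, 29)


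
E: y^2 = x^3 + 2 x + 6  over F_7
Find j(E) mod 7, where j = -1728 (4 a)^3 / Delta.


Delta = -16(4 a^3 + 27 b^2) mod 7 = 1
-1728 * (4 a)^3 = -1728 * (4*2)^3 mod 7 = 1
j = 1 * 1^(-1) mod 7 = 1

j = 1 (mod 7)


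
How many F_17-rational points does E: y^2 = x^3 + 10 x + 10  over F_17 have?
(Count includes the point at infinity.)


For each x in F_17, count y with y^2 = x^3 + 10 x + 10 mod 17:
  x = 1: RHS = 4, y in [2, 15]  -> 2 point(s)
  x = 2: RHS = 4, y in [2, 15]  -> 2 point(s)
  x = 3: RHS = 16, y in [4, 13]  -> 2 point(s)
  x = 5: RHS = 15, y in [7, 10]  -> 2 point(s)
  x = 7: RHS = 15, y in [7, 10]  -> 2 point(s)
  x = 9: RHS = 13, y in [8, 9]  -> 2 point(s)
  x = 13: RHS = 8, y in [5, 12]  -> 2 point(s)
  x = 14: RHS = 4, y in [2, 15]  -> 2 point(s)
  x = 15: RHS = 16, y in [4, 13]  -> 2 point(s)
  x = 16: RHS = 16, y in [4, 13]  -> 2 point(s)
Affine points: 20. Add the point at infinity: total = 21.

#E(F_17) = 21


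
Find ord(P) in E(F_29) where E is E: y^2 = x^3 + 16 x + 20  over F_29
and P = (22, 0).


Compute successive multiples of P until we hit O:
  1P = (22, 0)
  2P = O

ord(P) = 2


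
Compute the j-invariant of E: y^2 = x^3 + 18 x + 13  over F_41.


Delta = -16(4 a^3 + 27 b^2) mod 41 = 29
-1728 * (4 a)^3 = -1728 * (4*18)^3 mod 41 = 14
j = 14 * 29^(-1) mod 41 = 33

j = 33 (mod 41)


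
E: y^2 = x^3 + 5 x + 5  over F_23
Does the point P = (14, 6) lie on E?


Check whether y^2 = x^3 + 5 x + 5 (mod 23) for (x, y) = (14, 6).
LHS: y^2 = 6^2 mod 23 = 13
RHS: x^3 + 5 x + 5 = 14^3 + 5*14 + 5 mod 23 = 13
LHS = RHS

Yes, on the curve


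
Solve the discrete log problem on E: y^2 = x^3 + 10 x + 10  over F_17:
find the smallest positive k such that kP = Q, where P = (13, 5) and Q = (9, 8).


Enumerate multiples of P until we hit Q = (9, 8):
  1P = (13, 5)
  2P = (9, 8)
Match found at i = 2.

k = 2


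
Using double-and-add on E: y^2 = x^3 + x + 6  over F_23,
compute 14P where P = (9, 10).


k = 14 = 1110_2 (binary, LSB first: 0111)
Double-and-add from P = (9, 10):
  bit 0 = 0: acc unchanged = O
  bit 1 = 1: acc = O + (14, 21) = (14, 21)
  bit 2 = 1: acc = (14, 21) + (13, 10) = (2, 19)
  bit 3 = 1: acc = (2, 19) + (0, 12) = (16, 1)

14P = (16, 1)


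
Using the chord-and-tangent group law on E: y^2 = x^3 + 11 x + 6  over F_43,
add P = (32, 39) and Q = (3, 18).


P != Q, so use the chord formula.
s = (y2 - y1) / (x2 - x1) = (22) / (14) mod 43 = 20
x3 = s^2 - x1 - x2 mod 43 = 20^2 - 32 - 3 = 21
y3 = s (x1 - x3) - y1 mod 43 = 20 * (32 - 21) - 39 = 9

P + Q = (21, 9)


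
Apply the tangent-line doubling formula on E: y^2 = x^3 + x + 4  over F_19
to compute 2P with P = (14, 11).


Doubling: s = (3 x1^2 + a) / (2 y1)
s = (3*14^2 + 1) / (2*11) mod 19 = 0
x3 = s^2 - 2 x1 mod 19 = 0^2 - 2*14 = 10
y3 = s (x1 - x3) - y1 mod 19 = 0 * (14 - 10) - 11 = 8

2P = (10, 8)


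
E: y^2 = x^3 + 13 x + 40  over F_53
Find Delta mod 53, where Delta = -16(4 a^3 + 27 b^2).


4 a^3 + 27 b^2 = 4*13^3 + 27*40^2 = 8788 + 43200 = 51988
Delta = -16 * (51988) = -831808
Delta mod 53 = 27

Delta = 27 (mod 53)


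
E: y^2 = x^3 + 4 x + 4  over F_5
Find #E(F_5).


For each x in F_5, count y with y^2 = x^3 + 4 x + 4 mod 5:
  x = 0: RHS = 4, y in [2, 3]  -> 2 point(s)
  x = 1: RHS = 4, y in [2, 3]  -> 2 point(s)
  x = 2: RHS = 0, y in [0]  -> 1 point(s)
  x = 4: RHS = 4, y in [2, 3]  -> 2 point(s)
Affine points: 7. Add the point at infinity: total = 8.

#E(F_5) = 8


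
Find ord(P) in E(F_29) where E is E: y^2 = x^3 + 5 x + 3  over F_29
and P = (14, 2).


Compute successive multiples of P until we hit O:
  1P = (14, 2)
  2P = (17, 10)
  3P = (18, 26)
  4P = (4, 0)
  5P = (18, 3)
  6P = (17, 19)
  7P = (14, 27)
  8P = O

ord(P) = 8


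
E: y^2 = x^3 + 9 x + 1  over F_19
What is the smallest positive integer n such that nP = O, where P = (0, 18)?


Compute successive multiples of P until we hit O:
  1P = (0, 18)
  2P = (6, 9)
  3P = (1, 12)
  4P = (16, 2)
  5P = (4, 5)
  6P = (3, 6)
  7P = (13, 15)
  8P = (11, 5)
  ... (continuing to 18P)
  18P = O

ord(P) = 18


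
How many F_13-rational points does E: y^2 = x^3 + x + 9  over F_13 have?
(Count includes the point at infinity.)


For each x in F_13, count y with y^2 = x^3 + 1 x + 9 mod 13:
  x = 0: RHS = 9, y in [3, 10]  -> 2 point(s)
  x = 3: RHS = 0, y in [0]  -> 1 point(s)
  x = 4: RHS = 12, y in [5, 8]  -> 2 point(s)
  x = 5: RHS = 9, y in [3, 10]  -> 2 point(s)
  x = 6: RHS = 10, y in [6, 7]  -> 2 point(s)
  x = 8: RHS = 9, y in [3, 10]  -> 2 point(s)
  x = 11: RHS = 12, y in [5, 8]  -> 2 point(s)
Affine points: 13. Add the point at infinity: total = 14.

#E(F_13) = 14


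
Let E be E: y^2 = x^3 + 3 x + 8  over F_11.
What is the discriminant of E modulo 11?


4 a^3 + 27 b^2 = 4*3^3 + 27*8^2 = 108 + 1728 = 1836
Delta = -16 * (1836) = -29376
Delta mod 11 = 5

Delta = 5 (mod 11)


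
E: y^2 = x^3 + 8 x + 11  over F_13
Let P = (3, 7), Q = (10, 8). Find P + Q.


P != Q, so use the chord formula.
s = (y2 - y1) / (x2 - x1) = (1) / (7) mod 13 = 2
x3 = s^2 - x1 - x2 mod 13 = 2^2 - 3 - 10 = 4
y3 = s (x1 - x3) - y1 mod 13 = 2 * (3 - 4) - 7 = 4

P + Q = (4, 4)


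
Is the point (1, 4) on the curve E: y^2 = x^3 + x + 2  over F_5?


Check whether y^2 = x^3 + 1 x + 2 (mod 5) for (x, y) = (1, 4).
LHS: y^2 = 4^2 mod 5 = 1
RHS: x^3 + 1 x + 2 = 1^3 + 1*1 + 2 mod 5 = 4
LHS != RHS

No, not on the curve


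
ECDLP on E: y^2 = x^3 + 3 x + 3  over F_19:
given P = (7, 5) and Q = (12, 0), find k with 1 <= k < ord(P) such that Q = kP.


Enumerate multiples of P until we hit Q = (12, 0):
  1P = (7, 5)
  2P = (2, 13)
  3P = (8, 8)
  4P = (13, 15)
  5P = (6, 3)
  6P = (10, 8)
  7P = (3, 18)
  8P = (16, 10)
  9P = (1, 11)
  10P = (12, 0)
Match found at i = 10.

k = 10


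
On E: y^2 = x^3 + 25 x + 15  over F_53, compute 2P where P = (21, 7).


Doubling: s = (3 x1^2 + a) / (2 y1)
s = (3*21^2 + 25) / (2*7) mod 53 = 13
x3 = s^2 - 2 x1 mod 53 = 13^2 - 2*21 = 21
y3 = s (x1 - x3) - y1 mod 53 = 13 * (21 - 21) - 7 = 46

2P = (21, 46)


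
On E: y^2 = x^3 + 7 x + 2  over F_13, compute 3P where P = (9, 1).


k = 3 = 11_2 (binary, LSB first: 11)
Double-and-add from P = (9, 1):
  bit 0 = 1: acc = O + (9, 1) = (9, 1)
  bit 1 = 1: acc = (9, 1) + (7, 2) = (7, 11)

3P = (7, 11)


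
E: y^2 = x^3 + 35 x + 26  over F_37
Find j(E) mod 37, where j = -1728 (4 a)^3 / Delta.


Delta = -16(4 a^3 + 27 b^2) mod 37 = 3
-1728 * (4 a)^3 = -1728 * (4*35)^3 mod 37 = 29
j = 29 * 3^(-1) mod 37 = 22

j = 22 (mod 37)


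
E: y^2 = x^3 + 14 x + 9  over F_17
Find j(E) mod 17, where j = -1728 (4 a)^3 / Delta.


Delta = -16(4 a^3 + 27 b^2) mod 17 = 5
-1728 * (4 a)^3 = -1728 * (4*14)^3 mod 17 = 2
j = 2 * 5^(-1) mod 17 = 14

j = 14 (mod 17)


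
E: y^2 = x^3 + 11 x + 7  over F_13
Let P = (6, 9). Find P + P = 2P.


Doubling: s = (3 x1^2 + a) / (2 y1)
s = (3*6^2 + 11) / (2*9) mod 13 = 3
x3 = s^2 - 2 x1 mod 13 = 3^2 - 2*6 = 10
y3 = s (x1 - x3) - y1 mod 13 = 3 * (6 - 10) - 9 = 5

2P = (10, 5)


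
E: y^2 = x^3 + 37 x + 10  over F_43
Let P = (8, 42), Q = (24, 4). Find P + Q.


P != Q, so use the chord formula.
s = (y2 - y1) / (x2 - x1) = (5) / (16) mod 43 = 3
x3 = s^2 - x1 - x2 mod 43 = 3^2 - 8 - 24 = 20
y3 = s (x1 - x3) - y1 mod 43 = 3 * (8 - 20) - 42 = 8

P + Q = (20, 8)


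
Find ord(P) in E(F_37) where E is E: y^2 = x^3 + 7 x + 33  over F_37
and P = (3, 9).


Compute successive multiples of P until we hit O:
  1P = (3, 9)
  2P = (30, 14)
  3P = (32, 24)
  4P = (35, 14)
  5P = (0, 25)
  6P = (9, 23)
  7P = (14, 27)
  8P = (8, 3)
  ... (continuing to 39P)
  39P = O

ord(P) = 39


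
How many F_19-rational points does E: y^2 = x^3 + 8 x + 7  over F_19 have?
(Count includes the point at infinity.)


For each x in F_19, count y with y^2 = x^3 + 8 x + 7 mod 19:
  x = 0: RHS = 7, y in [8, 11]  -> 2 point(s)
  x = 1: RHS = 16, y in [4, 15]  -> 2 point(s)
  x = 3: RHS = 1, y in [1, 18]  -> 2 point(s)
  x = 5: RHS = 1, y in [1, 18]  -> 2 point(s)
  x = 6: RHS = 5, y in [9, 10]  -> 2 point(s)
  x = 7: RHS = 7, y in [8, 11]  -> 2 point(s)
  x = 10: RHS = 4, y in [2, 17]  -> 2 point(s)
  x = 11: RHS = 1, y in [1, 18]  -> 2 point(s)
  x = 12: RHS = 7, y in [8, 11]  -> 2 point(s)
  x = 13: RHS = 9, y in [3, 16]  -> 2 point(s)
  x = 15: RHS = 6, y in [5, 14]  -> 2 point(s)
  x = 18: RHS = 17, y in [6, 13]  -> 2 point(s)
Affine points: 24. Add the point at infinity: total = 25.

#E(F_19) = 25


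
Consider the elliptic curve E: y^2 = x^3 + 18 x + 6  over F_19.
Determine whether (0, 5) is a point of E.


Check whether y^2 = x^3 + 18 x + 6 (mod 19) for (x, y) = (0, 5).
LHS: y^2 = 5^2 mod 19 = 6
RHS: x^3 + 18 x + 6 = 0^3 + 18*0 + 6 mod 19 = 6
LHS = RHS

Yes, on the curve


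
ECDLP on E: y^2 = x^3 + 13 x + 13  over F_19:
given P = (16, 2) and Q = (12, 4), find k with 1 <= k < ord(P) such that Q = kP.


Enumerate multiples of P until we hit Q = (12, 4):
  1P = (16, 2)
  2P = (11, 10)
  3P = (9, 2)
  4P = (13, 17)
  5P = (15, 12)
  6P = (12, 15)
  7P = (17, 6)
  8P = (2, 16)
  9P = (2, 3)
  10P = (17, 13)
  11P = (12, 4)
Match found at i = 11.

k = 11


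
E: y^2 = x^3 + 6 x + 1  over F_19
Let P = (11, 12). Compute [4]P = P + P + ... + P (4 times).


k = 4 = 100_2 (binary, LSB first: 001)
Double-and-add from P = (11, 12):
  bit 0 = 0: acc unchanged = O
  bit 1 = 0: acc unchanged = O
  bit 2 = 1: acc = O + (14, 13) = (14, 13)

4P = (14, 13)


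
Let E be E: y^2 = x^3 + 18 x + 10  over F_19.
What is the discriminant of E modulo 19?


4 a^3 + 27 b^2 = 4*18^3 + 27*10^2 = 23328 + 2700 = 26028
Delta = -16 * (26028) = -416448
Delta mod 19 = 13

Delta = 13 (mod 19)


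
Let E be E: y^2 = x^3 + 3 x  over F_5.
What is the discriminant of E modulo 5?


4 a^3 + 27 b^2 = 4*3^3 + 27*0^2 = 108 + 0 = 108
Delta = -16 * (108) = -1728
Delta mod 5 = 2

Delta = 2 (mod 5)


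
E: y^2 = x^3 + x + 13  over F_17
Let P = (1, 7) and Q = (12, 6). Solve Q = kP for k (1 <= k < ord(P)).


Enumerate multiples of P until we hit Q = (12, 6):
  1P = (1, 7)
  2P = (13, 9)
  3P = (12, 11)
  4P = (12, 6)
Match found at i = 4.

k = 4


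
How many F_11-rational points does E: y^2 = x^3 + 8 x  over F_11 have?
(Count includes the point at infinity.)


For each x in F_11, count y with y^2 = x^3 + 8 x + 0 mod 11:
  x = 0: RHS = 0, y in [0]  -> 1 point(s)
  x = 1: RHS = 9, y in [3, 8]  -> 2 point(s)
  x = 5: RHS = 0, y in [0]  -> 1 point(s)
  x = 6: RHS = 0, y in [0]  -> 1 point(s)
  x = 7: RHS = 3, y in [5, 6]  -> 2 point(s)
  x = 8: RHS = 4, y in [2, 9]  -> 2 point(s)
  x = 9: RHS = 9, y in [3, 8]  -> 2 point(s)
Affine points: 11. Add the point at infinity: total = 12.

#E(F_11) = 12


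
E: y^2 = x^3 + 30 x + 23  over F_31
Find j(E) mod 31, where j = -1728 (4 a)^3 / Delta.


Delta = -16(4 a^3 + 27 b^2) mod 31 = 6
-1728 * (4 a)^3 = -1728 * (4*30)^3 mod 31 = 15
j = 15 * 6^(-1) mod 31 = 18

j = 18 (mod 31)


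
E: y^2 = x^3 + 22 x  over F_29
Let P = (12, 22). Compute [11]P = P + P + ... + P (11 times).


k = 11 = 1011_2 (binary, LSB first: 1101)
Double-and-add from P = (12, 22):
  bit 0 = 1: acc = O + (12, 22) = (12, 22)
  bit 1 = 1: acc = (12, 22) + (28, 8) = (2, 20)
  bit 2 = 0: acc unchanged = (2, 20)
  bit 3 = 1: acc = (2, 20) + (7, 2) = (26, 20)

11P = (26, 20)


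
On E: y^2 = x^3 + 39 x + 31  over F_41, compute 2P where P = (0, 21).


Doubling: s = (3 x1^2 + a) / (2 y1)
s = (3*0^2 + 39) / (2*21) mod 41 = 39
x3 = s^2 - 2 x1 mod 41 = 39^2 - 2*0 = 4
y3 = s (x1 - x3) - y1 mod 41 = 39 * (0 - 4) - 21 = 28

2P = (4, 28)
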